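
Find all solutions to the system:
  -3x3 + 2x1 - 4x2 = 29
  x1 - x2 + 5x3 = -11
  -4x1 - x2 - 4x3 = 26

x1 = -2, x2 = -6, x3 = -3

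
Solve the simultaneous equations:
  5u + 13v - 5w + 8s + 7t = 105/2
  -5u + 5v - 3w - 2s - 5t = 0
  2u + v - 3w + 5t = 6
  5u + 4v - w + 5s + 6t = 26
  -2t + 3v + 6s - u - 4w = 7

no solution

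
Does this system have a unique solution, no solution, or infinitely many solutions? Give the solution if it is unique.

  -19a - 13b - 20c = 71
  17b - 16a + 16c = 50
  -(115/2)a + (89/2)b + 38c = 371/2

infinitely many solutions

Row-reduce:
R1 ← R1 / (-19).
R2 ← R2 + 16·R1.
R3 ← R3 + 115/2·R1.
R2 ← R2 / (531/19).
R1 ← R1 − 13/19·R2.
R3 ← R3 − 1593/19·R2.
Rank is 2 with 3 unknowns, leaving c free.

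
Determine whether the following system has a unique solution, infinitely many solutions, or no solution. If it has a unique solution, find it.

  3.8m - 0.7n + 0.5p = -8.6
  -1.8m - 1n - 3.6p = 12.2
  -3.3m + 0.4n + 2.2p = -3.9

m = -1, n = 4, p = -4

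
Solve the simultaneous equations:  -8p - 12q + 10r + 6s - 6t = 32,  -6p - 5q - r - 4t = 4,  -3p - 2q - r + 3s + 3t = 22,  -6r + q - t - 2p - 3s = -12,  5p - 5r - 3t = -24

infinitely many solutions

Row-reduce:
R1 ← R1 / (-8).
R2 ← R2 + 6·R1.
R3 ← R3 + 3·R1.
R4 ← R4 + 2·R1.
R5 ← R5 − 5·R1.
R2 ← R2 / (4).
R1 ← R1 − 3/2·R2.
R3 ← R3 − 5/2·R2.
R4 ← R4 − 4·R2.
R5 ← R5 + 15/2·R2.
R3 ← R3 / (9/16).
R1 ← R1 − 31/16·R3.
R2 ← R2 + 17/8·R3.
R5 ← R5 + 235/16·R3.
Swap R4 and R5.
R4 ← R4 / (265/3).
R1 ← R1 + 34/3·R4.
R2 ← R2 − 37/3·R4.
R3 ← R3 − 19/3·R4.
Rank is 4 with 5 unknowns, leaving t free.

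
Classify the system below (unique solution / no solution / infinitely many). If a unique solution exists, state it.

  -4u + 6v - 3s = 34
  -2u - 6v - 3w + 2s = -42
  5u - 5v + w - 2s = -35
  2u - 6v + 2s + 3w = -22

Row-reduce the augmented matrix:
R1 ← R1 / (-4).
R2 ← R2 + 2·R1.
R3 ← R3 − 5·R1.
R4 ← R4 − 2·R1.
R2 ← R2 / (-9).
R1 ← R1 + 3/2·R2.
R3 ← R3 − 5/2·R2.
R4 ← R4 + 3·R2.
R3 ← R3 / (1/6).
R1 ← R1 − 1/2·R3.
R2 ← R2 − 1/3·R3.
R4 ← R4 − 4·R3.
R4 ← R4 / (114).
R1 ← R1 − 29/2·R4.
R2 ← R2 − 55/6·R4.
R3 ← R3 + 86/3·R4.
Reading off the reduced rows gives u = -1, v = 6, w = 4, s = 2.

u = -1, v = 6, w = 4, s = 2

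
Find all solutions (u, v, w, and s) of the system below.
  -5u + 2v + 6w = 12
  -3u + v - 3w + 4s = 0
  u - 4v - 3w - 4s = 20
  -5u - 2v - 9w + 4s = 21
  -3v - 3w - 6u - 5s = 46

Row-reduce:
R1 ← R1 / (-5).
R2 ← R2 + 3·R1.
R3 ← R3 − 1·R1.
R4 ← R4 + 5·R1.
R5 ← R5 + 6·R1.
R2 ← R2 / (-1/5).
R1 ← R1 + 2/5·R2.
R3 ← R3 + 18/5·R2.
R4 ← R4 + 4·R2.
R5 ← R5 + 27/5·R2.
R3 ← R3 / (117).
R1 ← R1 − 12·R3.
R2 ← R2 − 33·R3.
R4 ← R4 − 117·R3.
R5 ← R5 − 168·R3.
Swap R4 and R5.
R4 ← R4 / (-151/39).
R1 ← R1 + 8/39·R4.
R2 ← R2 − 56/39·R4.
R3 ← R3 + 76/117·R4.
Row 5 reduces to 0 = 1, a contradiction. The system is inconsistent.

no solution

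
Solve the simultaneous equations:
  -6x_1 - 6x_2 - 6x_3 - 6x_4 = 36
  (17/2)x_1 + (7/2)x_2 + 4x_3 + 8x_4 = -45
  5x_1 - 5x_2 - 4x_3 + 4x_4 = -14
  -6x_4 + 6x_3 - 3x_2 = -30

Row-reduce:
R1 ← R1 / (-6).
R2 ← R2 − 17/2·R1.
R3 ← R3 − 5·R1.
R2 ← R2 / (-5).
R1 ← R1 − 1·R2.
R3 ← R3 + 10·R2.
R4 ← R4 + 3·R2.
Swap R3 and R4.
R3 ← R3 / (87/10).
R1 ← R1 − 1/10·R3.
R2 ← R2 − 9/10·R3.
Row 4 reduces to 0 = 4, a contradiction. The system is inconsistent.

no solution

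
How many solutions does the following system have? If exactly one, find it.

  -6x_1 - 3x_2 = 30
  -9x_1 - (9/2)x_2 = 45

infinitely many solutions

Row-reduce:
R1 ← R1 / (-6).
R2 ← R2 + 9·R1.
Rank is 1 with 2 unknowns, leaving x_2 free.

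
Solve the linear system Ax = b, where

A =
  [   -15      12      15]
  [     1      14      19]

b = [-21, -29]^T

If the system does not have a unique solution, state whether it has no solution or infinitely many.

Row-reduce:
R1 ← R1 / (-15).
R2 ← R2 − 1·R1.
R2 ← R2 / (74/5).
R1 ← R1 + 4/5·R2.
Rank is 2 with 3 unknowns, leaving x_3 free.

infinitely many solutions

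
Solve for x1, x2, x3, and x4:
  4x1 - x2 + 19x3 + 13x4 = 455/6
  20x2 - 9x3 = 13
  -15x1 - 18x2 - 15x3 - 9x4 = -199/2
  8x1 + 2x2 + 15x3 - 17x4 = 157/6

x1 = 1/3, x2 = 2, x3 = 3, x4 = 3/2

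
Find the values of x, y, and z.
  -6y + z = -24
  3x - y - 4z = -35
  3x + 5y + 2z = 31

x = -2, y = 5, z = 6

Row-reduce the augmented matrix:
Swap R1 and R2.
R1 ← R1 / (3).
R3 ← R3 − 3·R1.
R2 ← R2 / (-6).
R1 ← R1 + 1/3·R2.
R3 ← R3 − 6·R2.
R3 ← R3 / (7).
R1 ← R1 + 25/18·R3.
R2 ← R2 + 1/6·R3.
Reading off the reduced rows gives x = -2, y = 5, z = 6.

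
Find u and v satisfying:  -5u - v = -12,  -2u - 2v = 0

u = 3, v = -3

From equation 1: v = 12 − 5·u.
Substitute into equation 2 and solve: u = 3.
Then v = -3.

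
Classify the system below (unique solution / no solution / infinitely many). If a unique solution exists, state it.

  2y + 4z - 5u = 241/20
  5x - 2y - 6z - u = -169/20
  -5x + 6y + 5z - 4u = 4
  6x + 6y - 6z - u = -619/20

Row-reduce the augmented matrix:
Swap R1 and R2.
R1 ← R1 / (5).
R3 ← R3 + 5·R1.
R4 ← R4 − 6·R1.
R2 ← R2 / (2).
R1 ← R1 + 2/5·R2.
R3 ← R3 − 4·R2.
R4 ← R4 − 42/5·R2.
R3 ← R3 / (-9).
R1 ← R1 + 2/5·R3.
R2 ← R2 − 2·R3.
R4 ← R4 + 78/5·R3.
R4 ← R4 / (188/15).
R1 ← R1 + 64/45·R4.
R2 ← R2 + 25/18·R4.
R3 ← R3 + 5/9·R4.
Reading off the reduced rows gives x = -1/2, y = -11/4, z = 11/5, u = -7/4.

x = -1/2, y = -11/4, z = 11/5, u = -7/4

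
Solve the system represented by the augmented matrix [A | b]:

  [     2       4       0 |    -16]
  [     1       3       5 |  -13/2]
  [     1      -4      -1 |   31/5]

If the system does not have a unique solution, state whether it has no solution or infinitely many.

Row-reduce the augmented matrix:
R1 ← R1 / (2).
R2 ← R2 − 1·R1.
R3 ← R3 − 1·R1.
R1 ← R1 − 2·R2.
R3 ← R3 + 6·R2.
R3 ← R3 / (29).
R1 ← R1 + 10·R3.
R2 ← R2 − 5·R3.
Reading off the reduced rows gives x_1 = -3, x_2 = -5/2, x_3 = 4/5.

x_1 = -3, x_2 = -5/2, x_3 = 4/5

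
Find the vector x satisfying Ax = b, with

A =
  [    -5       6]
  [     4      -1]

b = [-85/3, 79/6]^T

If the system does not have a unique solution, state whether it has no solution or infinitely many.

x_1 = 8/3, x_2 = -5/2

Row-reduce the augmented matrix:
R1 ← R1 / (-5).
R2 ← R2 − 4·R1.
R2 ← R2 / (19/5).
R1 ← R1 + 6/5·R2.
Reading off the reduced rows gives x_1 = 8/3, x_2 = -5/2.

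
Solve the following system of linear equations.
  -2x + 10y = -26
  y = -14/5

Row-reduce the augmented matrix:
R1 ← R1 / (-2).
R1 ← R1 + 5·R2.
Reading off the reduced rows gives x = -1, y = -14/5.

x = -1, y = -14/5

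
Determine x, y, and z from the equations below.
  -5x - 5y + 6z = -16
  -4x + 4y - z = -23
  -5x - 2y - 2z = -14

Row-reduce the augmented matrix:
R1 ← R1 / (-5).
R2 ← R2 + 4·R1.
R3 ← R3 + 5·R1.
R2 ← R2 / (8).
R1 ← R1 − 1·R2.
R3 ← R3 − 3·R2.
R3 ← R3 / (-233/40).
R1 ← R1 + 19/40·R3.
R2 ← R2 + 29/40·R3.
Reading off the reduced rows gives x = 4, y = -2, z = -1.

x = 4, y = -2, z = -1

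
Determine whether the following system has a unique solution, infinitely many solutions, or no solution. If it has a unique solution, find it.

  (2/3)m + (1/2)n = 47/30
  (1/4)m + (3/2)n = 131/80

Row-reduce the augmented matrix:
R1 ← R1 / (2/3).
R2 ← R2 − 1/4·R1.
R2 ← R2 / (21/16).
R1 ← R1 − 3/4·R2.
Reading off the reduced rows gives m = 7/4, n = 4/5.

m = 7/4, n = 4/5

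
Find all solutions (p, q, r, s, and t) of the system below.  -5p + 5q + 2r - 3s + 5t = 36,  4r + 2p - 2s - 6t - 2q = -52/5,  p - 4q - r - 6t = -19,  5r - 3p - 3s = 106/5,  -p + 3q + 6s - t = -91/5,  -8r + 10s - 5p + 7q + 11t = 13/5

Row-reduce the augmented matrix:
R1 ← R1 / (-5).
R2 ← R2 − 2·R1.
R3 ← R3 − 1·R1.
R4 ← R4 + 3·R1.
R5 ← R5 + 1·R1.
R6 ← R6 + 5·R1.
Swap R2 and R3.
R2 ← R2 / (-3).
R1 ← R1 + 1·R2.
R4 ← R4 + 3·R2.
R5 ← R5 − 2·R2.
R6 ← R6 − 2·R2.
R3 ← R3 / (24/5).
R1 ← R1 + 1/5·R3.
R2 ← R2 − 1/5·R3.
R4 ← R4 − 22/5·R3.
R5 ← R5 + 4/5·R3.
R6 ← R6 + 52/5·R3.
R4 ← R4 / (7/3).
R1 ← R1 − 2/3·R4.
R2 ← R2 − 1/3·R4.
R3 ← R3 + 2/3·R4.
R5 ← R5 − 17/3·R4.
R6 ← R6 − 17/3·R4.
R5 ← R5 / (-415/21).
R1 ← R1 + 47/42·R5.
R2 ← R2 − 43/42·R5.
R3 ← R3 − 11/14·R5.
R4 ← R4 − 17/7·R5.
R6 ← R6 + 415/21·R5.
R6 reduces to 0 = 0, so the extra equation is consistent.
Reading off the reduced rows gives p = -12/5, q = 0, r = 1, s = -3, t = 13/5.

p = -12/5, q = 0, r = 1, s = -3, t = 13/5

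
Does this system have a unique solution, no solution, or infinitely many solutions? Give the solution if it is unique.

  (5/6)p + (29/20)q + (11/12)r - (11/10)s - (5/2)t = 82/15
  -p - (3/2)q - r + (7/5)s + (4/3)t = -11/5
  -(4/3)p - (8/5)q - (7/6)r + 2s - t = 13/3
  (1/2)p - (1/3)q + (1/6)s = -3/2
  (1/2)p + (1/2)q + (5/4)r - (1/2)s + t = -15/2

infinitely many solutions

Row-reduce:
R1 ← R1 / (5/6).
R2 ← R2 + 1·R1.
R3 ← R3 + 4/3·R1.
R4 ← R4 − 1/2·R1.
R5 ← R5 − 1/2·R1.
R2 ← R2 / (6/25).
R1 ← R1 − 87/50·R2.
R3 ← R3 − 18/25·R2.
R4 ← R4 + 361/300·R2.
R5 ← R5 + 37/100·R2.
Swap R3 and R4.
R3 ← R3 / (-7/144).
R1 ← R1 − 3/8·R3.
R2 ← R2 − 5/12·R3.
R5 ← R5 − 41/48·R3.
Swap R4 and R5.
R4 ← R4 / (153/7).
R1 ← R1 − 53/7·R4.
R2 ← R2 − 76/7·R4.
R3 ← R3 + 884/35·R4.
Rank is 4 with 5 unknowns, leaving t free.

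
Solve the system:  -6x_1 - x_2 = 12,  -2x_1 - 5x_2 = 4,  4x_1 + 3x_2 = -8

Row-reduce the augmented matrix:
R1 ← R1 / (-6).
R2 ← R2 + 2·R1.
R3 ← R3 − 4·R1.
R2 ← R2 / (-14/3).
R1 ← R1 − 1/6·R2.
R3 ← R3 − 7/3·R2.
R3 reduces to 0 = 0, so the extra equation is consistent.
Reading off the reduced rows gives x_1 = -2, x_2 = 0.

x_1 = -2, x_2 = 0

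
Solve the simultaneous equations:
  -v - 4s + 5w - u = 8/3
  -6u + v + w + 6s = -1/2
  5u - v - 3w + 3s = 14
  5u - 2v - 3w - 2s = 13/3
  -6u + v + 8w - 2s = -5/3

u = 5/2, v = -2, w = 5/2, s = 7/3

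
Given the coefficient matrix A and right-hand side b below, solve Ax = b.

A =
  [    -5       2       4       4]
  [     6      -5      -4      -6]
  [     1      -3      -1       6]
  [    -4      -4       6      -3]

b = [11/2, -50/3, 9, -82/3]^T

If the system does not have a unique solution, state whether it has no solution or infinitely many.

Row-reduce the augmented matrix:
R1 ← R1 / (-5).
R2 ← R2 − 6·R1.
R3 ← R3 − 1·R1.
R4 ← R4 + 4·R1.
R2 ← R2 / (-13/5).
R1 ← R1 + 2/5·R2.
R3 ← R3 + 13/5·R2.
R4 ← R4 + 28/5·R2.
R3 ← R3 / (-1).
R1 ← R1 + 12/13·R3.
R2 ← R2 + 4/13·R3.
R4 ← R4 − 14/13·R3.
R4 ← R4 / (5).
R1 ← R1 + 8·R4.
R2 ← R2 + 2·R4.
R3 ← R3 + 8·R4.
Reading off the reduced rows gives x_1 = 1/2, x_2 = 7/3, x_3 = -3/2, x_4 = 7/3.

x_1 = 1/2, x_2 = 7/3, x_3 = -3/2, x_4 = 7/3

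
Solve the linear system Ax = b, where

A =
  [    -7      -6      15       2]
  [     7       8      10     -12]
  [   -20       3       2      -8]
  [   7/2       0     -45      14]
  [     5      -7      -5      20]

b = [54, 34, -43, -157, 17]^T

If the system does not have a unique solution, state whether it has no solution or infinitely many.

Row-reduce:
R1 ← R1 / (-7).
R2 ← R2 − 7·R1.
R3 ← R3 + 20·R1.
R4 ← R4 − 7/2·R1.
R5 ← R5 − 5·R1.
R2 ← R2 / (2).
R1 ← R1 − 6/7·R2.
R3 ← R3 − 141/7·R2.
R4 ← R4 + 3·R2.
R5 ← R5 + 79/7·R2.
R3 ← R3 / (-4097/14).
R1 ← R1 + 90/7·R3.
R2 ← R2 − 25/2·R3.
R5 ← R5 − 2055/14·R3.
Swap R4 and R5.
R4 ← R4 / (35390/4097).
R1 ← R1 − 728/4097·R4.
R2 ← R2 + 5260/4097·R4.
R3 ← R3 + 1218/4097·R4.
Row 5 reduces to 0 = 2, a contradiction. The system is inconsistent.

no solution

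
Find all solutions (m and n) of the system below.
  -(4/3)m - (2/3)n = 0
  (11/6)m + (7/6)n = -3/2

m = 3, n = -6

Row-reduce the augmented matrix:
R1 ← R1 / (-4/3).
R2 ← R2 − 11/6·R1.
R2 ← R2 / (1/4).
R1 ← R1 − 1/2·R2.
Reading off the reduced rows gives m = 3, n = -6.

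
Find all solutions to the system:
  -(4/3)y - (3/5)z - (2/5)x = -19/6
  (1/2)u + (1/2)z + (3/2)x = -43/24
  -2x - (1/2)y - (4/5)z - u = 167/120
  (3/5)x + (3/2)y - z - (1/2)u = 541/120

x = -3/4, y = 11/4, z = -1/3, u = -1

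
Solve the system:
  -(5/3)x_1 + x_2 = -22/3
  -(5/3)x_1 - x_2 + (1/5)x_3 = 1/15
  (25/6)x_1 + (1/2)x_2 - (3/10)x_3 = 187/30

no solution

Row-reduce:
R1 ← R1 / (-5/3).
R2 ← R2 + 5/3·R1.
R3 ← R3 − 25/6·R1.
R2 ← R2 / (-2).
R1 ← R1 + 3/5·R2.
R3 ← R3 − 3·R2.
Row 3 reduces to 0 = -1, a contradiction. The system is inconsistent.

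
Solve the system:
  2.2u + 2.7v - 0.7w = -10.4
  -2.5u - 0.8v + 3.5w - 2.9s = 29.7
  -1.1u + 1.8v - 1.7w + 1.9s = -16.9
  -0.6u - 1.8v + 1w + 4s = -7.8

Row-reduce the augmented matrix:
R1 ← R1 / (11/5).
R2 ← R2 + 5/2·R1.
R3 ← R3 + 11/10·R1.
R4 ← R4 + 3/5·R1.
R2 ← R2 / (499/220).
R1 ← R1 − 27/22·R2.
R3 ← R3 − 63/20·R2.
R4 ← R4 + 117/110·R2.
R3 ← R3 / (-14486/2495).
R1 ← R1 + 889/499·R3.
R2 ← R2 − 595/499·R3.
R4 ← R4 − 5183/2495·R3.
R4 ← R4 / (344831/72430).
R1 ← R1 + 3617/14486·R4.
R2 ← R2 + 887/14486·R4.
R3 ← R3 + 14789/14486·R4.
Reading off the reduced rows gives u = -1, v = -2, w = 4, s = -4.

u = -1, v = -2, w = 4, s = -4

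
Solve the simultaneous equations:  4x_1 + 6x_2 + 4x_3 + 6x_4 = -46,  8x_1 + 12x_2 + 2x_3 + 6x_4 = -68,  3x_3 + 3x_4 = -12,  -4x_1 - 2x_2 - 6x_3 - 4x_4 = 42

Row-reduce:
R1 ← R1 / (4).
R2 ← R2 − 8·R1.
R4 ← R4 + 4·R1.
Swap R2 and R4.
R2 ← R2 / (4).
R1 ← R1 − 3/2·R2.
R3 ← R3 / (3).
R1 ← R1 − 7/4·R3.
R2 ← R2 + 1/2·R3.
R4 ← R4 + 6·R3.
Rank is 3 with 4 unknowns, leaving x_4 free.

infinitely many solutions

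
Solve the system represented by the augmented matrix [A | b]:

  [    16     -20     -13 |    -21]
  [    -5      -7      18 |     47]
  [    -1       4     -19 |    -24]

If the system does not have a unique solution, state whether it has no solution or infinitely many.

Row-reduce the augmented matrix:
R1 ← R1 / (16).
R2 ← R2 + 5·R1.
R3 ← R3 + 1·R1.
R2 ← R2 / (-53/4).
R1 ← R1 + 5/4·R2.
R3 ← R3 − 11/4·R2.
R3 ← R3 / (-3587/212).
R1 ← R1 + 451/212·R3.
R2 ← R2 + 223/212·R3.
Reading off the reduced rows gives x_1 = -3, x_2 = -2, x_3 = 1.

x_1 = -3, x_2 = -2, x_3 = 1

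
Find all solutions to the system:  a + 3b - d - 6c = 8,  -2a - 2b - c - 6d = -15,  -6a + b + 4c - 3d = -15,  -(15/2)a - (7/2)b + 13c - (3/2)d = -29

no solution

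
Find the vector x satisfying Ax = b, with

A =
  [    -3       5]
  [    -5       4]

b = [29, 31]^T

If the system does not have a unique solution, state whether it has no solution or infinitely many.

Row-reduce the augmented matrix:
R1 ← R1 / (-3).
R2 ← R2 + 5·R1.
R2 ← R2 / (-13/3).
R1 ← R1 + 5/3·R2.
Reading off the reduced rows gives x_1 = -3, x_2 = 4.

x_1 = -3, x_2 = 4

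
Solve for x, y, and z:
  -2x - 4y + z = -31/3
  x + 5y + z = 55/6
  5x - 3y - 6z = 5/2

Row-reduce the augmented matrix:
R1 ← R1 / (-2).
R2 ← R2 − 1·R1.
R3 ← R3 − 5·R1.
R2 ← R2 / (3).
R1 ← R1 − 2·R2.
R3 ← R3 + 13·R2.
R3 ← R3 / (3).
R1 ← R1 + 3/2·R3.
R2 ← R2 − 1/2·R3.
Reading off the reduced rows gives x = -1/2, y = 7/3, z = -2.

x = -1/2, y = 7/3, z = -2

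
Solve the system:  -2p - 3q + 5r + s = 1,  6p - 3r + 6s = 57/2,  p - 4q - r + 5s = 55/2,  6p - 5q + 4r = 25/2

Row-reduce the augmented matrix:
R1 ← R1 / (-2).
R2 ← R2 − 6·R1.
R3 ← R3 − 1·R1.
R4 ← R4 − 6·R1.
R2 ← R2 / (-9).
R1 ← R1 − 3/2·R2.
R3 ← R3 + 11/2·R2.
R4 ← R4 + 14·R2.
R3 ← R3 / (-35/6).
R1 ← R1 + 1/2·R3.
R2 ← R2 + 4/3·R3.
R4 ← R4 − 1/3·R3.
R4 ← R4 / (-11).
R1 ← R1 − 1·R4.
R2 ← R2 + 1·R4.
Reading off the reduced rows gives p = 1, q = -5/2, r = -3/2, s = 3.

p = 1, q = -5/2, r = -3/2, s = 3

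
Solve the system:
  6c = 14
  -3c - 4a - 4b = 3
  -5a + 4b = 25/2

a = -5/2, b = 0, c = 7/3

Row-reduce the augmented matrix:
Swap R1 and R2.
R1 ← R1 / (-4).
R3 ← R3 + 5·R1.
Swap R2 and R3.
R2 ← R2 / (9).
R1 ← R1 − 1·R2.
R3 ← R3 / (6).
R1 ← R1 − 1/3·R3.
R2 ← R2 − 5/12·R3.
Reading off the reduced rows gives a = -5/2, b = 0, c = 7/3.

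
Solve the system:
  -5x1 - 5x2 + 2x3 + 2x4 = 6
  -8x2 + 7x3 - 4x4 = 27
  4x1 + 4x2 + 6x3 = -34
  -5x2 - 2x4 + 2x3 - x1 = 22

infinitely many solutions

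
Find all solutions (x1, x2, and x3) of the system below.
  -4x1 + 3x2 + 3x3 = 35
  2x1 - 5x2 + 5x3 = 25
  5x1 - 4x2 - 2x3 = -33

x1 = -5, x2 = -1, x3 = 6

Row-reduce the augmented matrix:
R1 ← R1 / (-4).
R2 ← R2 − 2·R1.
R3 ← R3 − 5·R1.
R2 ← R2 / (-7/2).
R1 ← R1 + 3/4·R2.
R3 ← R3 + 1/4·R2.
R3 ← R3 / (9/7).
R1 ← R1 + 15/7·R3.
R2 ← R2 + 13/7·R3.
Reading off the reduced rows gives x1 = -5, x2 = -1, x3 = 6.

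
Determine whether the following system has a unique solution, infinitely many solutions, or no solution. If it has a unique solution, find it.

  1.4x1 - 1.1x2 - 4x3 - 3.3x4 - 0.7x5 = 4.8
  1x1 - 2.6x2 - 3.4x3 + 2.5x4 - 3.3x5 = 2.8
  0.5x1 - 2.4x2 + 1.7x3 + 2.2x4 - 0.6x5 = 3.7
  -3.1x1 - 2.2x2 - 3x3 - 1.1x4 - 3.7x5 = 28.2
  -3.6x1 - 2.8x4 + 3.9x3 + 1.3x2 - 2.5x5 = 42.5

Row-reduce the augmented matrix:
R1 ← R1 / (7/5).
R2 ← R2 − 1·R1.
R3 ← R3 − 1/2·R1.
R4 ← R4 + 31/10·R1.
R5 ← R5 + 18/5·R1.
R2 ← R2 / (-127/70).
R1 ← R1 + 11/14·R2.
R3 ← R3 + 281/140·R2.
R4 ← R4 + 649/140·R2.
R5 ← R5 + 107/70·R2.
R3 ← R3 / (2368/635).
R1 ← R1 + 333/127·R3.
R2 ← R2 − 38/127·R3.
R4 ← R4 + 13297/1270·R3.
R5 ← R5 + 7529/1270·R3.
R4 ← R4 / (-2502373/94720).
R1 ← R1 + 1501/256·R4.
R2 ← R2 + 11921/4736·R4.
R3 ← R3 + 5067/9472·R4.
R5 ← R5 + 1756989/94720·R4.
R5 ← R5 / (-108265233/25023730).
R1 ← R1 − 1275656/2502373·R5.
R2 ← R2 − 1016960/2502373·R5.
R3 ← R3 − 1356376/2502373·R5.
R4 ← R4 + 911085/2502373·R5.
Reading off the reduced rows gives x1 = -2, x2 = -2, x3 = 3, x4 = -4, x5 = -6.

x1 = -2, x2 = -2, x3 = 3, x4 = -4, x5 = -6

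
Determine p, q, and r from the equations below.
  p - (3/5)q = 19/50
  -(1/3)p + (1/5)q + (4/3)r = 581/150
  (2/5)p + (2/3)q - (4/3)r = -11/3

Row-reduce the augmented matrix:
R2 ← R2 + 1/3·R1.
R3 ← R3 − 2/5·R1.
Swap R2 and R3.
R2 ← R2 / (68/75).
R1 ← R1 + 3/5·R2.
R3 ← R3 / (4/3).
R1 ← R1 + 15/17·R3.
R2 ← R2 + 25/17·R3.
Reading off the reduced rows gives p = 1/2, q = 1/5, r = 3.

p = 1/2, q = 1/5, r = 3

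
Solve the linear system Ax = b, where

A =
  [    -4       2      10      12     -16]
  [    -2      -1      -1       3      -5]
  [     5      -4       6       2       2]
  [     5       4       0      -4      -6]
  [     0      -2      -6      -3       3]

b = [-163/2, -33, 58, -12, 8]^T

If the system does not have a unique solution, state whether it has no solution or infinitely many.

Row-reduce:
R1 ← R1 / (-4).
R2 ← R2 + 2·R1.
R3 ← R3 − 5·R1.
R4 ← R4 − 5·R1.
R2 ← R2 / (-2).
R1 ← R1 + 1/2·R2.
R3 ← R3 + 3/2·R2.
R4 ← R4 − 13/2·R2.
R5 ← R5 + 2·R2.
R3 ← R3 / (23).
R1 ← R1 + 1·R3.
R2 ← R2 − 3·R3.
R4 ← R4 + 7·R3.
R4 ← R4 / (327/46).
R1 ← R1 + 65/46·R4.
R2 ← R2 + 93/92·R4.
R3 ← R3 − 77/92·R4.
Row 5 reduces to 0 = 1/4, a contradiction. The system is inconsistent.

no solution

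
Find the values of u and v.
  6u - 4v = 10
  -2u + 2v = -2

Row-reduce the augmented matrix:
R1 ← R1 / (6).
R2 ← R2 + 2·R1.
R2 ← R2 / (2/3).
R1 ← R1 + 2/3·R2.
Reading off the reduced rows gives u = 3, v = 2.

u = 3, v = 2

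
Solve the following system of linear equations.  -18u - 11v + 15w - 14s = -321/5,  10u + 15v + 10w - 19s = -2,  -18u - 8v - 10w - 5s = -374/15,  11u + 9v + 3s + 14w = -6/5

u = 8/3, v = -4/5, w = -5/3, s = 0

Row-reduce the augmented matrix:
R1 ← R1 / (-18).
R2 ← R2 − 10·R1.
R3 ← R3 + 18·R1.
R4 ← R4 − 11·R1.
R2 ← R2 / (80/9).
R1 ← R1 − 11/18·R2.
R3 ← R3 − 3·R2.
R4 ← R4 − 41/18·R2.
R3 ← R3 / (-499/16).
R1 ← R1 + 67/32·R3.
R2 ← R2 − 33/16·R3.
R4 ← R4 − 591/32·R3.
R4 ← R4 / (59819/4990).
R1 ← R1 − 1405/998·R4.
R2 ← R2 + 908/499·R4.
R3 ← R3 + 1443/2495·R4.
Reading off the reduced rows gives u = 8/3, v = -4/5, w = -5/3, s = 0.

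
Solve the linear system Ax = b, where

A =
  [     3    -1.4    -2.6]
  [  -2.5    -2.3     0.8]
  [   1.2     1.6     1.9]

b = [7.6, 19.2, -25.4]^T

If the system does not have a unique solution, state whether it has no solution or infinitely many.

Row-reduce the augmented matrix:
R1 ← R1 / (3).
R2 ← R2 + 5/2·R1.
R3 ← R3 − 6/5·R1.
R2 ← R2 / (-52/15).
R1 ← R1 + 7/15·R2.
R3 ← R3 − 54/25·R2.
R3 ← R3 / (543/260).
R1 ← R1 + 71/104·R3.
R2 ← R2 − 41/104·R3.
Reading off the reduced rows gives x_1 = -5, x_2 = -5, x_3 = -6.

x_1 = -5, x_2 = -5, x_3 = -6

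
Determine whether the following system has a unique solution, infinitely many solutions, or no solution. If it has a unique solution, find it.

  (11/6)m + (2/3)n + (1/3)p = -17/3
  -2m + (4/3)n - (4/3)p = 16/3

infinitely many solutions

Row-reduce:
R1 ← R1 / (11/6).
R2 ← R2 + 2·R1.
R2 ← R2 / (68/33).
R1 ← R1 − 4/11·R2.
Rank is 2 with 3 unknowns, leaving p free.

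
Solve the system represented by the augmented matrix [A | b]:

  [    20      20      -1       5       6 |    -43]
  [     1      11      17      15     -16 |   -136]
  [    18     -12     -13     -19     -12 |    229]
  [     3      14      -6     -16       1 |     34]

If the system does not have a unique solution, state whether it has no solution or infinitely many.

infinitely many solutions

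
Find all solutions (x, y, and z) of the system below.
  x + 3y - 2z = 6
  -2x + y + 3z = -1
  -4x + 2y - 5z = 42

x = -5, y = 1, z = -4

Row-reduce the augmented matrix:
R2 ← R2 + 2·R1.
R3 ← R3 + 4·R1.
R2 ← R2 / (7).
R1 ← R1 − 3·R2.
R3 ← R3 − 14·R2.
R3 ← R3 / (-11).
R1 ← R1 + 11/7·R3.
R2 ← R2 + 1/7·R3.
Reading off the reduced rows gives x = -5, y = 1, z = -4.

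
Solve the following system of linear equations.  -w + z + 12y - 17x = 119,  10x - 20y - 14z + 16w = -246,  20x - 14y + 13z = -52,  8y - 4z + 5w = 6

x = -3, y = 5, z = 6, w = -2

Row-reduce the augmented matrix:
R1 ← R1 / (-17).
R2 ← R2 − 10·R1.
R3 ← R3 − 20·R1.
R2 ← R2 / (-220/17).
R1 ← R1 + 12/17·R2.
R3 ← R3 − 2/17·R2.
R4 ← R4 − 8·R2.
R3 ← R3 / (773/55).
R1 ← R1 − 37/55·R3.
R2 ← R2 − 57/55·R3.
R4 ← R4 + 676/55·R3.
R4 ← R4 / (10529/773).
R1 ← R1 + 566/773·R4.
R2 ← R2 + 1723/1546·R4.
R3 ← R3 + 57/773·R4.
Reading off the reduced rows gives x = -3, y = 5, z = 6, w = -2.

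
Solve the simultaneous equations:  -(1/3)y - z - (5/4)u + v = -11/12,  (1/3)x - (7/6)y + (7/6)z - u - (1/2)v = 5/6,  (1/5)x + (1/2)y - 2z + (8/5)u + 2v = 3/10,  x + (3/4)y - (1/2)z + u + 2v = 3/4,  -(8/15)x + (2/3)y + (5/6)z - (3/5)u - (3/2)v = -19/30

no solution

Row-reduce:
Swap R1 and R2.
R1 ← R1 / (1/3).
R3 ← R3 − 1/5·R1.
R4 ← R4 − 1·R1.
R5 ← R5 + 8/15·R1.
R2 ← R2 / (-1/3).
R1 ← R1 + 7/2·R2.
R3 ← R3 − 6/5·R2.
R4 ← R4 − 17/4·R2.
R5 ← R5 + 6/5·R2.
R3 ← R3 / (-63/10).
R1 ← R1 − 14·R3.
R2 ← R2 − 3·R3.
R4 ← R4 + 67/4·R3.
R5 ← R5 − 63/10·R3.
R4 ← R4 / (-5869/1008).
R1 ← R1 − 361/72·R4.
R2 ← R2 − 223/84·R4.
R3 ← R3 − 23/63·R4.
Row 5 reduces to 0 = 1/2, a contradiction. The system is inconsistent.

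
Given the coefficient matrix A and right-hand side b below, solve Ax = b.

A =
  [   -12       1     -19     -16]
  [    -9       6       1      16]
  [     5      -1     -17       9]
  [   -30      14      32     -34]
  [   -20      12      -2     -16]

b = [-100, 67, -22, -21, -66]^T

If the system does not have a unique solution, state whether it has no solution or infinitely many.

Row-reduce:
R1 ← R1 / (-12).
R2 ← R2 + 9·R1.
R3 ← R3 − 5·R1.
R4 ← R4 + 30·R1.
R5 ← R5 + 20·R1.
R2 ← R2 / (21/4).
R1 ← R1 + 1/12·R2.
R3 ← R3 + 7/12·R2.
R4 ← R4 − 23/2·R2.
R5 ← R5 − 31/3·R2.
R3 ← R3 / (-209/9).
R1 ← R1 − 115/63·R3.
R2 ← R2 − 61/21·R3.
R4 ← R4 − 968/21·R3.
R5 ← R5 + 22/63·R3.
R4 ← R4 / (-846/19).
R1 ← R1 − 461/209·R4.
R2 ← R2 − 1257/209·R4.
R3 ← R3 + 49/209·R4.
R5 ← R5 + 846/19·R4.
Row 5 reduces to 0 = -1, a contradiction. The system is inconsistent.

no solution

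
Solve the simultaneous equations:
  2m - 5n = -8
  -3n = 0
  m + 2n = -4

m = -4, n = 0

Row-reduce the augmented matrix:
R1 ← R1 / (2).
R3 ← R3 − 1·R1.
R2 ← R2 / (-3).
R1 ← R1 + 5/2·R2.
R3 ← R3 − 9/2·R2.
R3 reduces to 0 = 0, so the extra equation is consistent.
Reading off the reduced rows gives m = -4, n = 0.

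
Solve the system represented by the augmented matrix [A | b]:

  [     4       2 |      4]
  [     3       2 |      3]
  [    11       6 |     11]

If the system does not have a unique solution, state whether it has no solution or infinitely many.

x_1 = 1, x_2 = 0

Row-reduce the augmented matrix:
R1 ← R1 / (4).
R2 ← R2 − 3·R1.
R3 ← R3 − 11·R1.
R2 ← R2 / (1/2).
R1 ← R1 − 1/2·R2.
R3 ← R3 − 1/2·R2.
R3 reduces to 0 = 0, so the extra equation is consistent.
Reading off the reduced rows gives x_1 = 1, x_2 = 0.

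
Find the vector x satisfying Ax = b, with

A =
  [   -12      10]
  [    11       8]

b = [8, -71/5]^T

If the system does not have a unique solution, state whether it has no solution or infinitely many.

Row-reduce the augmented matrix:
R1 ← R1 / (-12).
R2 ← R2 − 11·R1.
R2 ← R2 / (103/6).
R1 ← R1 + 5/6·R2.
Reading off the reduced rows gives x_1 = -1, x_2 = -2/5.

x_1 = -1, x_2 = -2/5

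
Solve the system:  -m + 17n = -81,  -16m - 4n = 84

From equation 1: m = 81 + 17·n.
Substitute into equation 2 and solve: n = -5.
Then m = -4.

m = -4, n = -5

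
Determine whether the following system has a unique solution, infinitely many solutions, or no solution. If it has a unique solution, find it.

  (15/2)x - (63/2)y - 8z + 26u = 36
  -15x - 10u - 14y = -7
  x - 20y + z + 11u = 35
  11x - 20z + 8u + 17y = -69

Row-reduce:
R1 ← R1 / (15/2).
R2 ← R2 + 15·R1.
R3 ← R3 − 1·R1.
R4 ← R4 − 11·R1.
R2 ← R2 / (-77).
R1 ← R1 + 21/5·R2.
R3 ← R3 + 79/5·R2.
R4 ← R4 − 316/5·R2.
R3 ← R3 / (6179/1155).
R1 ← R1 + 32/165·R3.
R2 ← R2 − 16/77·R3.
R4 ← R4 + 24716/1155·R3.
Row 4 reduces to 0 = -1, a contradiction. The system is inconsistent.

no solution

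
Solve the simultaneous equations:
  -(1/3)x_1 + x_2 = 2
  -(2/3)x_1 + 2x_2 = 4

infinitely many solutions

Row-reduce:
R1 ← R1 / (-1/3).
R2 ← R2 + 2/3·R1.
Rank is 1 with 2 unknowns, leaving x_2 free.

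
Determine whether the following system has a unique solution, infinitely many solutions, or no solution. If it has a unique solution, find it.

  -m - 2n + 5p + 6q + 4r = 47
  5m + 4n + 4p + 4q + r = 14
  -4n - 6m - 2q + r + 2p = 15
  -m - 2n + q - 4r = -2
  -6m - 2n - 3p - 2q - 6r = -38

Row-reduce the augmented matrix:
R1 ← R1 / (-1).
R2 ← R2 − 5·R1.
R3 ← R3 + 6·R1.
R4 ← R4 + 1·R1.
R5 ← R5 + 6·R1.
R2 ← R2 / (-6).
R1 ← R1 − 2·R2.
R3 ← R3 − 8·R2.
R5 ← R5 − 10·R2.
R3 ← R3 / (32/3).
R1 ← R1 − 14/3·R3.
R2 ← R2 + 29/6·R3.
R4 ← R4 + 5·R3.
R5 ← R5 − 46/3·R3.
R4 ← R4 / (-25/16).
R1 ← R1 − 17/8·R4.
R2 ← R2 + 75/32·R4.
R3 ← R3 − 11/16·R4.
R5 ← R5 − 65/8·R4.
R5 ← R5 / (-158/5).
R1 ← R1 + 172/25·R5.
R2 ← R2 − 29/4·R5.
R3 ← R3 + 101/50·R5.
R4 ← R4 − 181/50·R5.
Reading off the reduced rows gives m = 3, n = -6, p = 4, q = 1, r = 3.

m = 3, n = -6, p = 4, q = 1, r = 3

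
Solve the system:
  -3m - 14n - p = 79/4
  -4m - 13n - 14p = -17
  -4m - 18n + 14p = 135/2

Row-reduce the augmented matrix:
R1 ← R1 / (-3).
R2 ← R2 + 4·R1.
R3 ← R3 + 4·R1.
R2 ← R2 / (17/3).
R1 ← R1 − 14/3·R2.
R3 ← R3 − 2/3·R2.
R3 ← R3 / (286/17).
R1 ← R1 − 183/17·R3.
R2 ← R2 + 38/17·R3.
Reading off the reduced rows gives m = -1/2, n = -3/2, p = 11/4.

m = -1/2, n = -3/2, p = 11/4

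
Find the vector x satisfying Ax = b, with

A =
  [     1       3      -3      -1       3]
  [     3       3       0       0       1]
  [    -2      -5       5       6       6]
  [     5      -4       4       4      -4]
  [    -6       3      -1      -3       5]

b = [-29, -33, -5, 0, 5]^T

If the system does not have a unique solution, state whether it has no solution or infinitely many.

x_1 = -4, x_2 = -6, x_3 = 1, x_4 = -5, x_5 = -3

Row-reduce the augmented matrix:
R2 ← R2 − 3·R1.
R3 ← R3 + 2·R1.
R4 ← R4 − 5·R1.
R5 ← R5 + 6·R1.
R2 ← R2 / (-6).
R1 ← R1 − 3·R2.
R3 ← R3 − 1·R2.
R4 ← R4 + 19·R2.
R5 ← R5 − 21·R2.
R3 ← R3 / (1/2).
R1 ← R1 − 3/2·R3.
R2 ← R2 + 3/2·R3.
R4 ← R4 + 19/2·R3.
R5 ← R5 − 25/2·R3.
R4 ← R4 / (85).
R1 ← R1 + 13·R4.
R2 ← R2 − 13·R4.
R3 ← R3 − 9·R4.
R5 ← R5 + 111·R4.
R5 ← R5 / (322/255).
R1 ← R1 + 88/85·R5.
R2 ← R2 − 349/255·R5.
R3 ← R3 + 203/255·R5.
R4 ← R4 − 209/85·R5.
Reading off the reduced rows gives x_1 = -4, x_2 = -6, x_3 = 1, x_4 = -5, x_5 = -3.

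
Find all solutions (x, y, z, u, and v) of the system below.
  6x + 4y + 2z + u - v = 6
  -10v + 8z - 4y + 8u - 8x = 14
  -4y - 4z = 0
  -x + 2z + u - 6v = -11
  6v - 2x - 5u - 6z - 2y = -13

infinitely many solutions

Row-reduce:
R1 ← R1 / (6).
R2 ← R2 + 8·R1.
R4 ← R4 + 1·R1.
R5 ← R5 + 2·R1.
R2 ← R2 / (4/3).
R1 ← R1 − 2/3·R2.
R3 ← R3 + 4·R2.
R4 ← R4 − 2/3·R2.
R5 ← R5 + 2/3·R2.
R3 ← R3 / (28).
R1 ← R1 + 5·R3.
R2 ← R2 − 8·R3.
R4 ← R4 + 3·R3.
R4 ← R4 / (-1/2).
R1 ← R1 − 1/2·R4.
R2 ← R2 + 1·R4.
R3 ← R3 − 1·R4.
Rank is 4 with 5 unknowns, leaving v free.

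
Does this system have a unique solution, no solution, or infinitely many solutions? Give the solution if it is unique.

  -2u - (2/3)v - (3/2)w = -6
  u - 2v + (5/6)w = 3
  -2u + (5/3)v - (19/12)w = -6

Row-reduce:
R1 ← R1 / (-2).
R2 ← R2 − 1·R1.
R3 ← R3 + 2·R1.
R2 ← R2 / (-7/3).
R1 ← R1 − 1/3·R2.
R3 ← R3 − 7/3·R2.
Rank is 2 with 3 unknowns, leaving w free.

infinitely many solutions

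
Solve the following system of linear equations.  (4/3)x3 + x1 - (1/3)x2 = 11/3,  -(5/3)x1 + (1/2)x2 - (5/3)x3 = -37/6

infinitely many solutions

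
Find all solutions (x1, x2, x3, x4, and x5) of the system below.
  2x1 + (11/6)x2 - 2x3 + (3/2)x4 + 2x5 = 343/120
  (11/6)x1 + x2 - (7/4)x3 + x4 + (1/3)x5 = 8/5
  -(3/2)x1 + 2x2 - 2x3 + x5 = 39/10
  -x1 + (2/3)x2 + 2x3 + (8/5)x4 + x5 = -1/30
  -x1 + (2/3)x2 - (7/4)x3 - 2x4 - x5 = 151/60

x1 = 0, x2 = 7/4, x3 = -1/5, x4 = -1/2, x5 = 0

Row-reduce the augmented matrix:
R1 ← R1 / (2).
R2 ← R2 − 11/6·R1.
R3 ← R3 + 3/2·R1.
R4 ← R4 + 1·R1.
R5 ← R5 + 1·R1.
R2 ← R2 / (-49/72).
R1 ← R1 − 11/12·R2.
R3 ← R3 − 27/8·R2.
R4 ← R4 − 19/12·R2.
R5 ← R5 − 19/12·R2.
R3 ← R3 / (-605/196).
R1 ← R1 + 87/98·R3.
R2 ← R2 + 6/49·R3.
R4 ← R4 − 117/98·R3.
R5 ← R5 + 501/196·R3.
R4 ← R4 / (722/605).
R1 ← R1 − 276/605·R4.
R2 ← R2 − 351/605·R4.
R3 ← R3 − 144/605·R4.
R5 ← R5 + 916/605·R4.
R5 ← R5 / (-6703/1805).
R1 ← R1 − 3068/1805·R5.
R2 ← R2 − 14631/3610·R5.
R3 ← R3 − 4112/1805·R5.
R4 ← R4 + 2057/722·R5.
Reading off the reduced rows gives x1 = 0, x2 = 7/4, x3 = -1/5, x4 = -1/2, x5 = 0.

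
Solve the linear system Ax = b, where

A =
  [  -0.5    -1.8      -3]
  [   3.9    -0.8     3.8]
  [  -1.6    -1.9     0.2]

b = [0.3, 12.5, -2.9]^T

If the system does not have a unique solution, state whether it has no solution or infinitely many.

x_1 = 3, x_2 = -1, x_3 = 0

Row-reduce the augmented matrix:
R1 ← R1 / (-1/2).
R2 ← R2 − 39/10·R1.
R3 ← R3 + 8/5·R1.
R2 ← R2 / (-371/25).
R1 ← R1 − 18/5·R2.
R3 ← R3 − 193/50·R2.
R3 ← R3 / (1246/265).
R1 ← R1 − 66/53·R3.
R2 ← R2 − 70/53·R3.
Reading off the reduced rows gives x_1 = 3, x_2 = -1, x_3 = 0.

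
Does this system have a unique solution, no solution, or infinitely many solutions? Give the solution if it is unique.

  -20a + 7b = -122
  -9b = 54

a = 4, b = -6

Row-reduce the augmented matrix:
R1 ← R1 / (-20).
R2 ← R2 / (-9).
R1 ← R1 + 7/20·R2.
Reading off the reduced rows gives a = 4, b = -6.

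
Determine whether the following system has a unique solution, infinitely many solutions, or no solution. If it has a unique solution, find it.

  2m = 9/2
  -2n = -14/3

Row-reduce the augmented matrix:
R1 ← R1 / (2).
R2 ← R2 / (-2).
Reading off the reduced rows gives m = 9/4, n = 7/3.

m = 9/4, n = 7/3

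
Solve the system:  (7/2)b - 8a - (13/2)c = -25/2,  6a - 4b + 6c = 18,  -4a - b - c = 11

Row-reduce:
R1 ← R1 / (-8).
R2 ← R2 − 6·R1.
R3 ← R3 + 4·R1.
R2 ← R2 / (-11/8).
R1 ← R1 + 7/16·R2.
R3 ← R3 + 11/4·R2.
Rank is 2 with 3 unknowns, leaving c free.

infinitely many solutions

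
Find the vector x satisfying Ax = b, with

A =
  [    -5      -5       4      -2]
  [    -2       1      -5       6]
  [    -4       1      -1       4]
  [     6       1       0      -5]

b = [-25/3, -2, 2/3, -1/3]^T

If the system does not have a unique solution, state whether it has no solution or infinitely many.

Row-reduce the augmented matrix:
R1 ← R1 / (-5).
R2 ← R2 + 2·R1.
R3 ← R3 + 4·R1.
R4 ← R4 − 6·R1.
R2 ← R2 / (3).
R1 ← R1 − 1·R2.
R3 ← R3 − 5·R2.
R4 ← R4 + 5·R2.
R3 ← R3 / (34/5).
R1 ← R1 − 7/5·R3.
R2 ← R2 + 11/5·R3.
R4 ← R4 + 31/5·R3.
R4 ← R4 / (-22/17).
R1 ← R1 + 35/51·R4.
R2 ← R2 − 7/17·R4.
R3 ← R3 + 43/51·R4.
Reading off the reduced rows gives x_1 = 2, x_2 = 1, x_3 = 3, x_4 = 8/3.

x_1 = 2, x_2 = 1, x_3 = 3, x_4 = 8/3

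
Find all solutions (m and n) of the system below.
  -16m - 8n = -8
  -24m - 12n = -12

Row-reduce:
R1 ← R1 / (-16).
R2 ← R2 + 24·R1.
Rank is 1 with 2 unknowns, leaving n free.

infinitely many solutions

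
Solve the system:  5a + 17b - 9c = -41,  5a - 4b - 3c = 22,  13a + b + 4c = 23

Row-reduce the augmented matrix:
R1 ← R1 / (5).
R2 ← R2 − 5·R1.
R3 ← R3 − 13·R1.
R2 ← R2 / (-21).
R1 ← R1 − 17/5·R2.
R3 ← R3 + 216/5·R2.
R3 ← R3 / (527/35).
R1 ← R1 + 29/35·R3.
R2 ← R2 + 2/7·R3.
Reading off the reduced rows gives a = 2, b = -3, c = 0.

a = 2, b = -3, c = 0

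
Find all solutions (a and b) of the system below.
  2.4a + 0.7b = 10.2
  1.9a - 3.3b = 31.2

a = 6, b = -6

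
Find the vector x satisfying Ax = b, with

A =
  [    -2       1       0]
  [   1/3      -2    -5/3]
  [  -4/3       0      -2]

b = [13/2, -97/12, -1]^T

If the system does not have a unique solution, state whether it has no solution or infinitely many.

x_1 = -9/4, x_2 = 2, x_3 = 2

Row-reduce the augmented matrix:
R1 ← R1 / (-2).
R2 ← R2 − 1/3·R1.
R3 ← R3 + 4/3·R1.
R2 ← R2 / (-11/6).
R1 ← R1 + 1/2·R2.
R3 ← R3 + 2/3·R2.
R3 ← R3 / (-46/33).
R1 ← R1 − 5/11·R3.
R2 ← R2 − 10/11·R3.
Reading off the reduced rows gives x_1 = -9/4, x_2 = 2, x_3 = 2.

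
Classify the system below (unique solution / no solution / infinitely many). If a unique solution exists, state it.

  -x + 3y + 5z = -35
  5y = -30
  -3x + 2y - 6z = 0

x = 2, y = -6, z = -3

Row-reduce the augmented matrix:
R1 ← R1 / (-1).
R3 ← R3 + 3·R1.
R2 ← R2 / (5).
R1 ← R1 + 3·R2.
R3 ← R3 + 7·R2.
R3 ← R3 / (-21).
R1 ← R1 + 5·R3.
Reading off the reduced rows gives x = 2, y = -6, z = -3.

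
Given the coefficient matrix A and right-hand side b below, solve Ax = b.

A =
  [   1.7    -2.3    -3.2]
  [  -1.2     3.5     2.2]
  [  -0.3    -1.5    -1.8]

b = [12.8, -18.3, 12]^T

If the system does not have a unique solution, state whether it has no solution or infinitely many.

x_1 = -3, x_2 = -5, x_3 = -2

Row-reduce the augmented matrix:
R1 ← R1 / (17/10).
R2 ← R2 + 6/5·R1.
R3 ← R3 + 3/10·R1.
R2 ← R2 / (319/170).
R1 ← R1 + 23/17·R2.
R3 ← R3 + 162/85·R2.
R3 ← R3 / (-3867/1595).
R1 ← R1 + 614/319·R3.
R2 ← R2 + 10/319·R3.
Reading off the reduced rows gives x_1 = -3, x_2 = -5, x_3 = -2.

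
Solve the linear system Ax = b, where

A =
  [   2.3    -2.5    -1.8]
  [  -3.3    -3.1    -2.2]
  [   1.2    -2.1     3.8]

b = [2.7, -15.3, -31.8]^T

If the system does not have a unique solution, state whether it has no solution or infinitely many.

x_1 = 3, x_2 = 6, x_3 = -6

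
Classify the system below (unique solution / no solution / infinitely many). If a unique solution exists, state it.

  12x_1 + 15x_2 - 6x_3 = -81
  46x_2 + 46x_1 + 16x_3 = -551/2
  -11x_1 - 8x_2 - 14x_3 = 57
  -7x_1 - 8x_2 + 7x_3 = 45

no solution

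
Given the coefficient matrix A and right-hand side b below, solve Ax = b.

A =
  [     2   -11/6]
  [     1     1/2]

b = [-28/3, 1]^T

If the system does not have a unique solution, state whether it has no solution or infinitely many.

Row-reduce the augmented matrix:
R1 ← R1 / (2).
R2 ← R2 − 1·R1.
R2 ← R2 / (17/12).
R1 ← R1 + 11/12·R2.
Reading off the reduced rows gives x_1 = -1, x_2 = 4.

x_1 = -1, x_2 = 4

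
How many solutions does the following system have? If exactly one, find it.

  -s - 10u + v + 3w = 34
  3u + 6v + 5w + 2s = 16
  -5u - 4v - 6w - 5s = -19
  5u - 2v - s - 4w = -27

no solution

Row-reduce:
R1 ← R1 / (-10).
R2 ← R2 − 3·R1.
R3 ← R3 + 5·R1.
R4 ← R4 − 5·R1.
R2 ← R2 / (63/10).
R1 ← R1 + 1/10·R2.
R3 ← R3 + 9/2·R2.
R4 ← R4 + 3/2·R2.
R3 ← R3 / (-23/7).
R1 ← R1 + 13/63·R3.
R2 ← R2 − 59/63·R3.
R4 ← R4 + 23/21·R3.
Row 4 reduces to 0 = 2, a contradiction. The system is inconsistent.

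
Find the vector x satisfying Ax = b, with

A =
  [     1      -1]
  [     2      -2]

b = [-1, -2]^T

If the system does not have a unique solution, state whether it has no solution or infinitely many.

infinitely many solutions

Row-reduce:
R2 ← R2 − 2·R1.
Rank is 1 with 2 unknowns, leaving x_2 free.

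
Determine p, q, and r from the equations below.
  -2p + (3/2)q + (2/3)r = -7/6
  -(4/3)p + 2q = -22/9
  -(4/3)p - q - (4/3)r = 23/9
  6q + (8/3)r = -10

Row-reduce the augmented matrix:
R1 ← R1 / (-2).
R2 ← R2 + 4/3·R1.
R3 ← R3 + 4/3·R1.
R1 ← R1 + 3/4·R2.
R3 ← R3 + 2·R2.
R4 ← R4 − 6·R2.
R3 ← R3 / (-8/3).
R1 ← R1 + 2/3·R3.
R2 ← R2 + 4/9·R3.
R4 ← R4 − 16/3·R3.
R4 reduces to 0 = 0, so the extra equation is consistent.
Reading off the reduced rows gives p = -2/3, q = -5/3, r = 0.

p = -2/3, q = -5/3, r = 0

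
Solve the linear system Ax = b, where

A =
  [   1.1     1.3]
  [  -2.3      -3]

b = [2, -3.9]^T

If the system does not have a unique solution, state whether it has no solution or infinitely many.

x_1 = 3, x_2 = -1

Row-reduce the augmented matrix:
R1 ← R1 / (11/10).
R2 ← R2 + 23/10·R1.
R2 ← R2 / (-31/110).
R1 ← R1 − 13/11·R2.
Reading off the reduced rows gives x_1 = 3, x_2 = -1.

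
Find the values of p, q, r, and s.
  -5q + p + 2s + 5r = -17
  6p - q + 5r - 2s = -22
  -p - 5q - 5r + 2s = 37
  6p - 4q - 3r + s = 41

Row-reduce the augmented matrix:
R2 ← R2 − 6·R1.
R3 ← R3 + 1·R1.
R4 ← R4 − 6·R1.
R2 ← R2 / (29).
R1 ← R1 + 5·R2.
R3 ← R3 + 10·R2.
R4 ← R4 − 26·R2.
R3 ← R3 / (-250/29).
R1 ← R1 − 20/29·R3.
R2 ← R2 + 25/29·R3.
R4 ← R4 + 307/29·R3.
R4 ← R4 / (321/125).
R1 ← R1 + 12/25·R4.
R2 ← R2 + 2/5·R4.
R3 ← R3 − 12/125·R4.
Reading off the reduced rows gives p = 3, q = 0, r = -6, s = 5.

p = 3, q = 0, r = -6, s = 5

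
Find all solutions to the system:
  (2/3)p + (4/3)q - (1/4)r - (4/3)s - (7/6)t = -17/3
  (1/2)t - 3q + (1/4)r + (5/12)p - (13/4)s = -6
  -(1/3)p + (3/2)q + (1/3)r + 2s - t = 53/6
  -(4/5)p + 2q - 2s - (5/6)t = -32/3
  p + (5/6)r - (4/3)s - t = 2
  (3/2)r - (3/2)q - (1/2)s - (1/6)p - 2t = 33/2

no solution

Row-reduce:
R1 ← R1 / (2/3).
R2 ← R2 − 5/12·R1.
R3 ← R3 + 1/3·R1.
R4 ← R4 + 4/5·R1.
R5 ← R5 − 1·R1.
R6 ← R6 + 1/6·R1.
R2 ← R2 / (-23/6).
R1 ← R1 − 2·R2.
R3 ← R3 − 13/6·R2.
R4 ← R4 − 18/5·R2.
R5 ← R5 + 2·R2.
R6 ← R6 + 7/6·R2.
R3 ← R3 / (967/2208).
R1 ← R1 + 15/92·R3.
R2 ← R2 + 39/368·R3.
R4 ← R4 − 15/184·R3.
R5 ← R5 − 275/276·R3.
R6 ← R6 − 967/736·R3.
R4 ← R4 / (-5670/967).
R1 ← R1 + 3165/967·R4.
R2 ← R2 − 602/967·R4.
R3 ← R3 + 72/967·R4.
R5 ← R5 − 5807/2901·R4.
R5 ← R5 / (927937/510300).
R1 ← R1 + 10541/11340·R5.
R2 ← R2 + 7687/12150·R5.
R3 ← R3 + 9532/4725·R5.
R4 ← R4 − 26503/170100·R5.
Row 6 reduces to 0 = 2, a contradiction. The system is inconsistent.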